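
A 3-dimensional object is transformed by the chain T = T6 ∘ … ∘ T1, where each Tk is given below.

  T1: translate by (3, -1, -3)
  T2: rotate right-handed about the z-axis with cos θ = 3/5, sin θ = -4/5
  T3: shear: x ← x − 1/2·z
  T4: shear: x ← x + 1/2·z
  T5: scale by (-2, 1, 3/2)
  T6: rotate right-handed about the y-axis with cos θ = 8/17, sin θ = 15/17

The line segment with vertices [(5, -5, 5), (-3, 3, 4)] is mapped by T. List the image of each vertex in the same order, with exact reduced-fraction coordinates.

T1 translate by (3, -1, -3): (5, -5, 5) → (8, -6, 2); (-3, 3, 4) → (0, 2, 1)
T2 rotate right-handed about the z-axis with cos θ = 3/5, sin θ = -4/5: (8, -6, 2) → (0, -10, 2); (0, 2, 1) → (8/5, 6/5, 1)
T3 shear: x ← x − 1/2·z: (0, -10, 2) → (-1, -10, 2); (8/5, 6/5, 1) → (11/10, 6/5, 1)
T4 shear: x ← x + 1/2·z: (-1, -10, 2) → (0, -10, 2); (11/10, 6/5, 1) → (8/5, 6/5, 1)
T5 scale by (-2, 1, 3/2): (0, -10, 2) → (0, -10, 3); (8/5, 6/5, 1) → (-16/5, 6/5, 3/2)
T6 rotate right-handed about the y-axis with cos θ = 8/17, sin θ = 15/17: (0, -10, 3) → (45/17, -10, 24/17); (-16/5, 6/5, 3/2) → (-31/170, 6/5, 60/17)

image vertices: (45/17, -10, 24/17), (-31/170, 6/5, 60/17)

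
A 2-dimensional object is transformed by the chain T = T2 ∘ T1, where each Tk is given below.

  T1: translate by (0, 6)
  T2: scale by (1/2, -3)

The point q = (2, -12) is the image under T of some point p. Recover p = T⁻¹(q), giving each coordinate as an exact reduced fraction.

T1 = [1 0 0; 0 1 6; 0 0 1]
T2·T1 = [1/2 0 0; 0 -3 -18; 0 0 1]
det M = -3/2; M⁻¹ = [2 0 0; 0 -1/3 -6; 0 0 1]
M⁻¹ · (2, -12)ᵀ = (4, -2)ᵀ

p = (4, -2)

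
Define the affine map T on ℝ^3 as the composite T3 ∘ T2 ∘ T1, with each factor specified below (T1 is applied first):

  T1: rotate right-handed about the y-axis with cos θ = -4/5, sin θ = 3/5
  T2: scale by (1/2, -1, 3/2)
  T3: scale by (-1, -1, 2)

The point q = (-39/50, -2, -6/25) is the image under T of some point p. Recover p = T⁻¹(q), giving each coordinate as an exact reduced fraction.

T1 = [-4/5 0 3/5 0; 0 1 0 0; -3/5 0 -4/5 0; 0 0 0 1]
T2·T1 = [-2/5 0 3/10 0; 0 -1 0 0; -9/10 0 -6/5 0; 0 0 0 1]
T3·…·T1 = [2/5 0 -3/10 0; 0 1 0 0; -9/5 0 -12/5 0; 0 0 0 1]
det M = -3/2; M⁻¹ = [8/5 0 -1/5 0; 0 1 0 0; -6/5 0 -4/15 0; 0 0 0 1]
M⁻¹ · (-39/50, -2, -6/25)ᵀ = (-6/5, -2, 1)ᵀ

p = (-6/5, -2, 1)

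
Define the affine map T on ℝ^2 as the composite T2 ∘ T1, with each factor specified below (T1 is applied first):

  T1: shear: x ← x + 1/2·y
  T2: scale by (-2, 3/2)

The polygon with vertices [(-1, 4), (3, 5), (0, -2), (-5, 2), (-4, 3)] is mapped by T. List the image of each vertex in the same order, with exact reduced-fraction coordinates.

T1 shear: x ← x + 1/2·y: (-1, 4) → (1, 4); (3, 5) → (11/2, 5); (0, -2) → (-1, -2); (-5, 2) → (-4, 2); (-4, 3) → (-5/2, 3)
T2 scale by (-2, 3/2): (1, 4) → (-2, 6); (11/2, 5) → (-11, 15/2); (-1, -2) → (2, -3); (-4, 2) → (8, 3); (-5/2, 3) → (5, 9/2)

image vertices: (-2, 6), (-11, 15/2), (2, -3), (8, 3), (5, 9/2)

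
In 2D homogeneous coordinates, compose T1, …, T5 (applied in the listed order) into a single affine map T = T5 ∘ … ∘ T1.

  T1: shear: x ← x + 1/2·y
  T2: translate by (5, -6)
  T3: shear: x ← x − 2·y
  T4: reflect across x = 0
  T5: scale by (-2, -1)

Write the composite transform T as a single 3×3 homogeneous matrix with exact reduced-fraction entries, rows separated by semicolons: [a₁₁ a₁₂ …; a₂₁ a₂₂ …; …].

T1 = [1 1/2 0; 0 1 0; 0 0 1]
T2·T1 = [1 1/2 5; 0 1 -6; 0 0 1]
T3·…·T1 = [1 -3/2 17; 0 1 -6; 0 0 1]
T4·…·T1 = [-1 3/2 -17; 0 1 -6; 0 0 1]
T5·…·T1 = [2 -3 34; 0 -1 6; 0 0 1]

T = [2 -3 34; 0 -1 6; 0 0 1]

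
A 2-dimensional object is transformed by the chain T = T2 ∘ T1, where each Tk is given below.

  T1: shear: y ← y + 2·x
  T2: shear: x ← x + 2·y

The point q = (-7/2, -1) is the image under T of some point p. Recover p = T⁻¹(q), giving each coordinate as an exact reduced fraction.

T1 = [1 0 0; 2 1 0; 0 0 1]
T2·T1 = [5 2 0; 2 1 0; 0 0 1]
det M = 1; M⁻¹ = [1 -2 0; -2 5 0; 0 0 1]
M⁻¹ · (-7/2, -1)ᵀ = (-3/2, 2)ᵀ

p = (-3/2, 2)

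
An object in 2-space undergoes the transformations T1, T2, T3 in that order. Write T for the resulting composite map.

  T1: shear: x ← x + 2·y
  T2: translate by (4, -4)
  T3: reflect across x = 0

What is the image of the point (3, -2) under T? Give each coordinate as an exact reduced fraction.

T1 shear: x ← x + 2·y: (3, -2) → (-1, -2)
T2 translate by (4, -4): (-1, -2) → (3, -6)
T3 reflect across x = 0: (3, -6) → (-3, -6)

T(p) = (-3, -6)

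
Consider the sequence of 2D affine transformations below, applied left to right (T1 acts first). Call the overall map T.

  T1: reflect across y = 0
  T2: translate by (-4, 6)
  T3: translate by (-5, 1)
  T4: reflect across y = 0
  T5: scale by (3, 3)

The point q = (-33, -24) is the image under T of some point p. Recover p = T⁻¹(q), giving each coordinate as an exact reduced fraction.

p = (-2, -1)

T1 = [1 0 0; 0 -1 0; 0 0 1]
T2·T1 = [1 0 -4; 0 -1 6; 0 0 1]
T3·…·T1 = [1 0 -9; 0 -1 7; 0 0 1]
T4·…·T1 = [1 0 -9; 0 1 -7; 0 0 1]
T5·…·T1 = [3 0 -27; 0 3 -21; 0 0 1]
det M = 9; M⁻¹ = [1/3 0 9; 0 1/3 7; 0 0 1]
M⁻¹ · (-33, -24)ᵀ = (-2, -1)ᵀ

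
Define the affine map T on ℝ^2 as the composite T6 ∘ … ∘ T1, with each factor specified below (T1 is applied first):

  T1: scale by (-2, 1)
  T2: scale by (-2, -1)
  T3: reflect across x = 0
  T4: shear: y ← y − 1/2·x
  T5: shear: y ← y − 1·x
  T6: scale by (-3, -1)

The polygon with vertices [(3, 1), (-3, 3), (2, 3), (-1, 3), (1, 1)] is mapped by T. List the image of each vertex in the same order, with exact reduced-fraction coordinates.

image vertices: (36, -17), (-36, 21), (24, -9), (-12, 9), (12, -5)

T1 scale by (-2, 1): (3, 1) → (-6, 1); (-3, 3) → (6, 3); (2, 3) → (-4, 3); (-1, 3) → (2, 3); (1, 1) → (-2, 1)
T2 scale by (-2, -1): (-6, 1) → (12, -1); (6, 3) → (-12, -3); (-4, 3) → (8, -3); (2, 3) → (-4, -3); (-2, 1) → (4, -1)
T3 reflect across x = 0: (12, -1) → (-12, -1); (-12, -3) → (12, -3); (8, -3) → (-8, -3); (-4, -3) → (4, -3); (4, -1) → (-4, -1)
T4 shear: y ← y − 1/2·x: (-12, -1) → (-12, 5); (12, -3) → (12, -9); (-8, -3) → (-8, 1); (4, -3) → (4, -5); (-4, -1) → (-4, 1)
T5 shear: y ← y − 1·x: (-12, 5) → (-12, 17); (12, -9) → (12, -21); (-8, 1) → (-8, 9); (4, -5) → (4, -9); (-4, 1) → (-4, 5)
T6 scale by (-3, -1): (-12, 17) → (36, -17); (12, -21) → (-36, 21); (-8, 9) → (24, -9); (4, -9) → (-12, 9); (-4, 5) → (12, -5)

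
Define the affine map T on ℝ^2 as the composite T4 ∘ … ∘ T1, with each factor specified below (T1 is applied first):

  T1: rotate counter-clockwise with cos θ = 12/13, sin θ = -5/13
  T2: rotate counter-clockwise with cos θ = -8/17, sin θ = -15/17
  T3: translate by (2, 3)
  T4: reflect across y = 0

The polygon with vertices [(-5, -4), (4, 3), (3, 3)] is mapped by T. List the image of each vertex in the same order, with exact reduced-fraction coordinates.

image vertices: (737/221, -2047/221), (178/221, 410/221), (349/221, 270/221)

T1 rotate counter-clockwise with cos θ = 12/13, sin θ = -5/13: (-5, -4) → (-80/13, -23/13); (4, 3) → (63/13, 16/13); (3, 3) → (51/13, 21/13)
T2 rotate counter-clockwise with cos θ = -8/17, sin θ = -15/17: (-80/13, -23/13) → (295/221, 1384/221); (63/13, 16/13) → (-264/221, -1073/221); (51/13, 21/13) → (-93/221, -933/221)
T3 translate by (2, 3): (295/221, 1384/221) → (737/221, 2047/221); (-264/221, -1073/221) → (178/221, -410/221); (-93/221, -933/221) → (349/221, -270/221)
T4 reflect across y = 0: (737/221, 2047/221) → (737/221, -2047/221); (178/221, -410/221) → (178/221, 410/221); (349/221, -270/221) → (349/221, 270/221)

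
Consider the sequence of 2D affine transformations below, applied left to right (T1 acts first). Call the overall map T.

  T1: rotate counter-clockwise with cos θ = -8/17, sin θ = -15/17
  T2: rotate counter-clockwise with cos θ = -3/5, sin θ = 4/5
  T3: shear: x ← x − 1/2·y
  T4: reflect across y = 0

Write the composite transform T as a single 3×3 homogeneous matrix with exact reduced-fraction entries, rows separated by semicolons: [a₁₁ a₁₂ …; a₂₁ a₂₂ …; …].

T = [31/34 -11/17 0; -13/85 -84/85 0; 0 0 1]

T1 = [-8/17 15/17 0; -15/17 -8/17 0; 0 0 1]
T2·T1 = [84/85 -13/85 0; 13/85 84/85 0; 0 0 1]
T3·…·T1 = [31/34 -11/17 0; 13/85 84/85 0; 0 0 1]
T4·…·T1 = [31/34 -11/17 0; -13/85 -84/85 0; 0 0 1]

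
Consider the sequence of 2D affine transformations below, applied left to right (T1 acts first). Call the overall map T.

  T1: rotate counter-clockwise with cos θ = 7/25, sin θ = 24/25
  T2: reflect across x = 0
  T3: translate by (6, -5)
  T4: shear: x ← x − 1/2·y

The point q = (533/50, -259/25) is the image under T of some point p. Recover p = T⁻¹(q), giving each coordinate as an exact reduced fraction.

T1 = [7/25 -24/25 0; 24/25 7/25 0; 0 0 1]
T2·T1 = [-7/25 24/25 0; 24/25 7/25 0; 0 0 1]
T3·…·T1 = [-7/25 24/25 6; 24/25 7/25 -5; 0 0 1]
T4·…·T1 = [-19/25 41/50 17/2; 24/25 7/25 -5; 0 0 1]
det M = -1; M⁻¹ = [-7/25 41/50 162/25; 24/25 19/25 -109/25; 0 0 1]
M⁻¹ · (533/50, -259/25)ᵀ = (-5, -2)ᵀ

p = (-5, -2)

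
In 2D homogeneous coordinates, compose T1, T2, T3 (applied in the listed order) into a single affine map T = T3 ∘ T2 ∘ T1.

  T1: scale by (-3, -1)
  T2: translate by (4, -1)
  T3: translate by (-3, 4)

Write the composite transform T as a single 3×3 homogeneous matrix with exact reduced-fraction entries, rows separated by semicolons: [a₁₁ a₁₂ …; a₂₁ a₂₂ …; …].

T1 = [-3 0 0; 0 -1 0; 0 0 1]
T2·T1 = [-3 0 4; 0 -1 -1; 0 0 1]
T3·…·T1 = [-3 0 1; 0 -1 3; 0 0 1]

T = [-3 0 1; 0 -1 3; 0 0 1]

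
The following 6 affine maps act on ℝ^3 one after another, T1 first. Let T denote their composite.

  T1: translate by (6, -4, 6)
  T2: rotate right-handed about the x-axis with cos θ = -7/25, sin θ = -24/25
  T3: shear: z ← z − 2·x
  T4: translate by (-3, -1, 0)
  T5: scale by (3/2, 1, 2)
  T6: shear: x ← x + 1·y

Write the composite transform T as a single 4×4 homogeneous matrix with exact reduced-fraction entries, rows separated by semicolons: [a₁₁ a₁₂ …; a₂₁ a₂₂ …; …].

T = [3/2 -7/25 24/25 519/50; 0 -7/25 24/25 147/25; -4 -48/25 -14/25 -492/25; 0 0 0 1]

T1 = [1 0 0 6; 0 1 0 -4; 0 0 1 6; 0 0 0 1]
T2·T1 = [1 0 0 6; 0 -7/25 24/25 172/25; 0 -24/25 -7/25 54/25; 0 0 0 1]
T3·…·T1 = [1 0 0 6; 0 -7/25 24/25 172/25; -2 -24/25 -7/25 -246/25; 0 0 0 1]
T4·…·T1 = [1 0 0 3; 0 -7/25 24/25 147/25; -2 -24/25 -7/25 -246/25; 0 0 0 1]
T5·…·T1 = [3/2 0 0 9/2; 0 -7/25 24/25 147/25; -4 -48/25 -14/25 -492/25; 0 0 0 1]
T6·…·T1 = [3/2 -7/25 24/25 519/50; 0 -7/25 24/25 147/25; -4 -48/25 -14/25 -492/25; 0 0 0 1]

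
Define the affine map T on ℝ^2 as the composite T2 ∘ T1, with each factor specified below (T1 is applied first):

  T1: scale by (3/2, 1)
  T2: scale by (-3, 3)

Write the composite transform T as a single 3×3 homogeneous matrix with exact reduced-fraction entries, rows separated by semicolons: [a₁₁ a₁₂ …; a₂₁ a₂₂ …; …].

T1 = [3/2 0 0; 0 1 0; 0 0 1]
T2·T1 = [-9/2 0 0; 0 3 0; 0 0 1]

T = [-9/2 0 0; 0 3 0; 0 0 1]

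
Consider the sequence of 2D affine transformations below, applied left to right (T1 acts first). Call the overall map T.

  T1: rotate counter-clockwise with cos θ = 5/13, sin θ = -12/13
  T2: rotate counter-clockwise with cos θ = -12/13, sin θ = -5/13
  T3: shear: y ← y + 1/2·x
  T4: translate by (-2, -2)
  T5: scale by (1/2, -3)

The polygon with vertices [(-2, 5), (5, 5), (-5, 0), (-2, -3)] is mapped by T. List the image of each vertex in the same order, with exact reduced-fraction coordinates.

image vertices: (-693/338, 8121/338), (-1533/338, 5643/338), (131/169, 1899/169), (259/338, -495/338)

T1 rotate counter-clockwise with cos θ = 5/13, sin θ = -12/13: (-2, 5) → (50/13, 49/13); (5, 5) → (85/13, -35/13); (-5, 0) → (-25/13, 60/13); (-2, -3) → (-46/13, 9/13)
T2 rotate counter-clockwise with cos θ = -12/13, sin θ = -5/13: (50/13, 49/13) → (-355/169, -838/169); (85/13, -35/13) → (-1195/169, -5/169); (-25/13, 60/13) → (600/169, -595/169); (-46/13, 9/13) → (597/169, 122/169)
T3 shear: y ← y + 1/2·x: (-355/169, -838/169) → (-355/169, -2031/338); (-1195/169, -5/169) → (-1195/169, -1205/338); (600/169, -595/169) → (600/169, -295/169); (597/169, 122/169) → (597/169, 841/338)
T4 translate by (-2, -2): (-355/169, -2031/338) → (-693/169, -2707/338); (-1195/169, -1205/338) → (-1533/169, -1881/338); (600/169, -295/169) → (262/169, -633/169); (597/169, 841/338) → (259/169, 165/338)
T5 scale by (1/2, -3): (-693/169, -2707/338) → (-693/338, 8121/338); (-1533/169, -1881/338) → (-1533/338, 5643/338); (262/169, -633/169) → (131/169, 1899/169); (259/169, 165/338) → (259/338, -495/338)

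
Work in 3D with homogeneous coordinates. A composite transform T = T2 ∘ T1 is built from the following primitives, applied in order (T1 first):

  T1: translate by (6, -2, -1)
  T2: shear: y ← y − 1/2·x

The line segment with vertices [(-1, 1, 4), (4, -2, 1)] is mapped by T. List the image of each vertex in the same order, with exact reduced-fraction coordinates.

image vertices: (5, -7/2, 3), (10, -9, 0)

T1 translate by (6, -2, -1): (-1, 1, 4) → (5, -1, 3); (4, -2, 1) → (10, -4, 0)
T2 shear: y ← y − 1/2·x: (5, -1, 3) → (5, -7/2, 3); (10, -4, 0) → (10, -9, 0)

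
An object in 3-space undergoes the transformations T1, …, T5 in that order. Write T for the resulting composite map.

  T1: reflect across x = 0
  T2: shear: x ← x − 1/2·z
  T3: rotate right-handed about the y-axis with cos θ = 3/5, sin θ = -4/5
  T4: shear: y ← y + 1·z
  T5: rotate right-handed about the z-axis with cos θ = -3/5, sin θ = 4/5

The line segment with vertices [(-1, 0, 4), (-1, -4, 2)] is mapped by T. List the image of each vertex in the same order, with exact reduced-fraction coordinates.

T1 reflect across x = 0: (-1, 0, 4) → (1, 0, 4); (-1, -4, 2) → (1, -4, 2)
T2 shear: x ← x − 1/2·z: (1, 0, 4) → (-1, 0, 4); (1, -4, 2) → (0, -4, 2)
T3 rotate right-handed about the y-axis with cos θ = 3/5, sin θ = -4/5: (-1, 0, 4) → (-19/5, 0, 8/5); (0, -4, 2) → (-8/5, -4, 6/5)
T4 shear: y ← y + 1·z: (-19/5, 0, 8/5) → (-19/5, 8/5, 8/5); (-8/5, -4, 6/5) → (-8/5, -14/5, 6/5)
T5 rotate right-handed about the z-axis with cos θ = -3/5, sin θ = 4/5: (-19/5, 8/5, 8/5) → (1, -4, 8/5); (-8/5, -14/5, 6/5) → (16/5, 2/5, 6/5)

image vertices: (1, -4, 8/5), (16/5, 2/5, 6/5)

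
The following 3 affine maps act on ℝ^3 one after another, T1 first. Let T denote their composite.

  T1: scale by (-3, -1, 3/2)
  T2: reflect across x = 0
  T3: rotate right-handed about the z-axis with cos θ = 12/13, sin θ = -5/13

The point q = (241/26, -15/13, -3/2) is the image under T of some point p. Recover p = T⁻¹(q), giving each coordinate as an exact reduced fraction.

p = (3, -5/2, -1)

T1 = [-3 0 0 0; 0 -1 0 0; 0 0 3/2 0; 0 0 0 1]
T2·T1 = [3 0 0 0; 0 -1 0 0; 0 0 3/2 0; 0 0 0 1]
T3·…·T1 = [36/13 -5/13 0 0; -15/13 -12/13 0 0; 0 0 3/2 0; 0 0 0 1]
det M = -9/2; M⁻¹ = [4/13 -5/39 0 0; -5/13 -12/13 0 0; 0 0 2/3 0; 0 0 0 1]
M⁻¹ · (241/26, -15/13, -3/2)ᵀ = (3, -5/2, -1)ᵀ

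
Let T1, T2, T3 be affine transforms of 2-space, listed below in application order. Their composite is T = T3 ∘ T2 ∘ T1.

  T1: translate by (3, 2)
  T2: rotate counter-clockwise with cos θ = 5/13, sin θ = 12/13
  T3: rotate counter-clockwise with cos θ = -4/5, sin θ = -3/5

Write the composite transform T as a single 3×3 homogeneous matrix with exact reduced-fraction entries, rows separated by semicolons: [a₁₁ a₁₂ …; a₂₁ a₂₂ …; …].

T = [16/65 63/65 174/65; -63/65 16/65 -157/65; 0 0 1]

T1 = [1 0 3; 0 1 2; 0 0 1]
T2·T1 = [5/13 -12/13 -9/13; 12/13 5/13 46/13; 0 0 1]
T3·…·T1 = [16/65 63/65 174/65; -63/65 16/65 -157/65; 0 0 1]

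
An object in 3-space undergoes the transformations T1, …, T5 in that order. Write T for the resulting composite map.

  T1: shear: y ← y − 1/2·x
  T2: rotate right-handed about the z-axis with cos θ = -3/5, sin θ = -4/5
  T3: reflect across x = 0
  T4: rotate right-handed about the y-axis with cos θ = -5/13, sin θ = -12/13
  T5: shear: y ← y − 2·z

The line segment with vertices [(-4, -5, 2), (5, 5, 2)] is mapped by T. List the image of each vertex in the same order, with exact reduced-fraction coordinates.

image vertices: (-24/13, 85/13, -10/13), (-29/13, -151/26, 2/13)

T1 shear: y ← y − 1/2·x: (-4, -5, 2) → (-4, -3, 2); (5, 5, 2) → (5, 5/2, 2)
T2 rotate right-handed about the z-axis with cos θ = -3/5, sin θ = -4/5: (-4, -3, 2) → (0, 5, 2); (5, 5/2, 2) → (-1, -11/2, 2)
T3 reflect across x = 0: (0, 5, 2) → (0, 5, 2); (-1, -11/2, 2) → (1, -11/2, 2)
T4 rotate right-handed about the y-axis with cos θ = -5/13, sin θ = -12/13: (0, 5, 2) → (-24/13, 5, -10/13); (1, -11/2, 2) → (-29/13, -11/2, 2/13)
T5 shear: y ← y − 2·z: (-24/13, 5, -10/13) → (-24/13, 85/13, -10/13); (-29/13, -11/2, 2/13) → (-29/13, -151/26, 2/13)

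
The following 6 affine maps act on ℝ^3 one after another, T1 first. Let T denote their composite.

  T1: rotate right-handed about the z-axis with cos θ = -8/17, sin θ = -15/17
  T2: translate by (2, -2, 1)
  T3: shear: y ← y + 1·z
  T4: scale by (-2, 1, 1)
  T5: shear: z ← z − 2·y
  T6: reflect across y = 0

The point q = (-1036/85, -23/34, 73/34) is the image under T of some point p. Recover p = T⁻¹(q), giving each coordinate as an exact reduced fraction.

T1 = [-8/17 15/17 0 0; -15/17 -8/17 0 0; 0 0 1 0; 0 0 0 1]
T2·T1 = [-8/17 15/17 0 2; -15/17 -8/17 0 -2; 0 0 1 1; 0 0 0 1]
T3·…·T1 = [-8/17 15/17 0 2; -15/17 -8/17 1 -1; 0 0 1 1; 0 0 0 1]
T4·…·T1 = [16/17 -30/17 0 -4; -15/17 -8/17 1 -1; 0 0 1 1; 0 0 0 1]
T5·…·T1 = [16/17 -30/17 0 -4; -15/17 -8/17 1 -1; 30/17 16/17 -1 3; 0 0 0 1]
T6·…·T1 = [16/17 -30/17 0 -4; 15/17 8/17 -1 1; 30/17 16/17 -1 3; 0 0 0 1]
det M = 2; M⁻¹ = [4/17 -15/17 15/17 -14/17; -15/34 -8/17 8/17 -46/17; 0 -2 1 -1; 0 0 0 1]
M⁻¹ · (-1036/85, -23/34, 73/34)ᵀ = (-6/5, 4, 5/2)ᵀ

p = (-6/5, 4, 5/2)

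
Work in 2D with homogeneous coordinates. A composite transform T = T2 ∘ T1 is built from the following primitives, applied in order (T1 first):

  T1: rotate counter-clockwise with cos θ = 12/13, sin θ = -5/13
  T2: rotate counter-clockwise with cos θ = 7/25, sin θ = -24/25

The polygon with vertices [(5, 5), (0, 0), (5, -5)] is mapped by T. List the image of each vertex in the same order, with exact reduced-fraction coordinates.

image vertices: (287/65, -359/65), (0, 0), (-359/65, -287/65)

T1 rotate counter-clockwise with cos θ = 12/13, sin θ = -5/13: (5, 5) → (85/13, 35/13); (0, 0) → (0, 0); (5, -5) → (35/13, -85/13)
T2 rotate counter-clockwise with cos θ = 7/25, sin θ = -24/25: (85/13, 35/13) → (287/65, -359/65); (0, 0) → (0, 0); (35/13, -85/13) → (-359/65, -287/65)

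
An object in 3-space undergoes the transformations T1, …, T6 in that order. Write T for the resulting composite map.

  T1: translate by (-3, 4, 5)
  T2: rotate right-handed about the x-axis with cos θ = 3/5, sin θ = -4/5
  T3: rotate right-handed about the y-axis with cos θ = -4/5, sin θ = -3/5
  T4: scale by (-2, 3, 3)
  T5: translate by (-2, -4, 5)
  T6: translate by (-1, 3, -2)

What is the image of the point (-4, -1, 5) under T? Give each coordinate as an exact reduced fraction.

T(p) = (-247/25, 142/5, -456/25)

T1 translate by (-3, 4, 5): (-4, -1, 5) → (-7, 3, 10)
T2 rotate right-handed about the x-axis with cos θ = 3/5, sin θ = -4/5: (-7, 3, 10) → (-7, 49/5, 18/5)
T3 rotate right-handed about the y-axis with cos θ = -4/5, sin θ = -3/5: (-7, 49/5, 18/5) → (86/25, 49/5, -177/25)
T4 scale by (-2, 3, 3): (86/25, 49/5, -177/25) → (-172/25, 147/5, -531/25)
T5 translate by (-2, -4, 5): (-172/25, 147/5, -531/25) → (-222/25, 127/5, -406/25)
T6 translate by (-1, 3, -2): (-222/25, 127/5, -406/25) → (-247/25, 142/5, -456/25)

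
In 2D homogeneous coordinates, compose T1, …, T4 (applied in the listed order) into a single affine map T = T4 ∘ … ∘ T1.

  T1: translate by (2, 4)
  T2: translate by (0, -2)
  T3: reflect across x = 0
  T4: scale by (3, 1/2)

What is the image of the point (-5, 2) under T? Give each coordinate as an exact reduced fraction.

T(p) = (9, 2)

T1 translate by (2, 4): (-5, 2) → (-3, 6)
T2 translate by (0, -2): (-3, 6) → (-3, 4)
T3 reflect across x = 0: (-3, 4) → (3, 4)
T4 scale by (3, 1/2): (3, 4) → (9, 2)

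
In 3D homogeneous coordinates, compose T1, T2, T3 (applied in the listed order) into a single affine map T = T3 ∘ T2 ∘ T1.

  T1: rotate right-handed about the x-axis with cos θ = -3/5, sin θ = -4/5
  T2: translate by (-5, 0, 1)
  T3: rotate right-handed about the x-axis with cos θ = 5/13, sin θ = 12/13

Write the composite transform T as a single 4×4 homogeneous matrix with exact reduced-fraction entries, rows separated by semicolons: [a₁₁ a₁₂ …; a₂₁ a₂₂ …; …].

T1 = [1 0 0 0; 0 -3/5 4/5 0; 0 -4/5 -3/5 0; 0 0 0 1]
T2·T1 = [1 0 0 -5; 0 -3/5 4/5 0; 0 -4/5 -3/5 1; 0 0 0 1]
T3·…·T1 = [1 0 0 -5; 0 33/65 56/65 -12/13; 0 -56/65 33/65 5/13; 0 0 0 1]

T = [1 0 0 -5; 0 33/65 56/65 -12/13; 0 -56/65 33/65 5/13; 0 0 0 1]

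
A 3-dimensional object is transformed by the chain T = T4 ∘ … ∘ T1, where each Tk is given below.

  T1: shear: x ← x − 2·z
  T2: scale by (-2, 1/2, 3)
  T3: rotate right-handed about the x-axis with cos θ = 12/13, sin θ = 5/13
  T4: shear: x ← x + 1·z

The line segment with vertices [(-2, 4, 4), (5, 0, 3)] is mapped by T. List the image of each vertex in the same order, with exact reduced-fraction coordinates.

image vertices: (414/13, -36/13, 154/13), (134/13, -45/13, 108/13)

T1 shear: x ← x − 2·z: (-2, 4, 4) → (-10, 4, 4); (5, 0, 3) → (-1, 0, 3)
T2 scale by (-2, 1/2, 3): (-10, 4, 4) → (20, 2, 12); (-1, 0, 3) → (2, 0, 9)
T3 rotate right-handed about the x-axis with cos θ = 12/13, sin θ = 5/13: (20, 2, 12) → (20, -36/13, 154/13); (2, 0, 9) → (2, -45/13, 108/13)
T4 shear: x ← x + 1·z: (20, -36/13, 154/13) → (414/13, -36/13, 154/13); (2, -45/13, 108/13) → (134/13, -45/13, 108/13)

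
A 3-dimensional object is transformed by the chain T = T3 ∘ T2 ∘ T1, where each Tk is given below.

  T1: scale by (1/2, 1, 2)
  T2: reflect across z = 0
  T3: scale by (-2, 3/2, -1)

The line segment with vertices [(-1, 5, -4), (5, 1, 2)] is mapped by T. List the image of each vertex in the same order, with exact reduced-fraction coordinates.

T1 scale by (1/2, 1, 2): (-1, 5, -4) → (-1/2, 5, -8); (5, 1, 2) → (5/2, 1, 4)
T2 reflect across z = 0: (-1/2, 5, -8) → (-1/2, 5, 8); (5/2, 1, 4) → (5/2, 1, -4)
T3 scale by (-2, 3/2, -1): (-1/2, 5, 8) → (1, 15/2, -8); (5/2, 1, -4) → (-5, 3/2, 4)

image vertices: (1, 15/2, -8), (-5, 3/2, 4)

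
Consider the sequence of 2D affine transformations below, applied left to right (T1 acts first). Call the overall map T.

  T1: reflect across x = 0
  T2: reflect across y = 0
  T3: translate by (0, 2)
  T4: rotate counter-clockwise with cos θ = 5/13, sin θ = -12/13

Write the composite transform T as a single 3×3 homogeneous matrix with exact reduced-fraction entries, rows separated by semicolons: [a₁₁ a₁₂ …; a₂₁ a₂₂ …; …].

T1 = [-1 0 0; 0 1 0; 0 0 1]
T2·T1 = [-1 0 0; 0 -1 0; 0 0 1]
T3·…·T1 = [-1 0 0; 0 -1 2; 0 0 1]
T4·…·T1 = [-5/13 -12/13 24/13; 12/13 -5/13 10/13; 0 0 1]

T = [-5/13 -12/13 24/13; 12/13 -5/13 10/13; 0 0 1]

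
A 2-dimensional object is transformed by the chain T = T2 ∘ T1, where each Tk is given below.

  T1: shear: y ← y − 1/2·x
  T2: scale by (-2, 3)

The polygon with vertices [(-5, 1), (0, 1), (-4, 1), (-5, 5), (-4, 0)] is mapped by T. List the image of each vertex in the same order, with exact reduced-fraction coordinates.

T1 shear: y ← y − 1/2·x: (-5, 1) → (-5, 7/2); (0, 1) → (0, 1); (-4, 1) → (-4, 3); (-5, 5) → (-5, 15/2); (-4, 0) → (-4, 2)
T2 scale by (-2, 3): (-5, 7/2) → (10, 21/2); (0, 1) → (0, 3); (-4, 3) → (8, 9); (-5, 15/2) → (10, 45/2); (-4, 2) → (8, 6)

image vertices: (10, 21/2), (0, 3), (8, 9), (10, 45/2), (8, 6)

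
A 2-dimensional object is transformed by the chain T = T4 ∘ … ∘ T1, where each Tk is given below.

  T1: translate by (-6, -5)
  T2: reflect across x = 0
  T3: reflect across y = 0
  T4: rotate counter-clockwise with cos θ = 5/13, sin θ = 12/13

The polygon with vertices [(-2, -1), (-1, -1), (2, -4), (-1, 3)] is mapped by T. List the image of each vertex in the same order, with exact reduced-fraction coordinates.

T1 translate by (-6, -5): (-2, -1) → (-8, -6); (-1, -1) → (-7, -6); (2, -4) → (-4, -9); (-1, 3) → (-7, -2)
T2 reflect across x = 0: (-8, -6) → (8, -6); (-7, -6) → (7, -6); (-4, -9) → (4, -9); (-7, -2) → (7, -2)
T3 reflect across y = 0: (8, -6) → (8, 6); (7, -6) → (7, 6); (4, -9) → (4, 9); (7, -2) → (7, 2)
T4 rotate counter-clockwise with cos θ = 5/13, sin θ = 12/13: (8, 6) → (-32/13, 126/13); (7, 6) → (-37/13, 114/13); (4, 9) → (-88/13, 93/13); (7, 2) → (11/13, 94/13)

image vertices: (-32/13, 126/13), (-37/13, 114/13), (-88/13, 93/13), (11/13, 94/13)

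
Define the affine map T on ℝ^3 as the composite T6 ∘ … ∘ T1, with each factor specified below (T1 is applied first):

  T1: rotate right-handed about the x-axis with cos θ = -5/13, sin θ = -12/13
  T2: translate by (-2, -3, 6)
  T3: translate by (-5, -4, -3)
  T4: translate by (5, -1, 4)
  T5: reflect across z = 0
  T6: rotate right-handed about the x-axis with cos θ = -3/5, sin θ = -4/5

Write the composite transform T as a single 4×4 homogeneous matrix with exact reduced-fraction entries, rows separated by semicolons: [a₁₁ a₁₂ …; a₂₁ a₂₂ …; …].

T1 = [1 0 0 0; 0 -5/13 12/13 0; 0 -12/13 -5/13 0; 0 0 0 1]
T2·T1 = [1 0 0 -2; 0 -5/13 12/13 -3; 0 -12/13 -5/13 6; 0 0 0 1]
T3·…·T1 = [1 0 0 -7; 0 -5/13 12/13 -7; 0 -12/13 -5/13 3; 0 0 0 1]
T4·…·T1 = [1 0 0 -2; 0 -5/13 12/13 -8; 0 -12/13 -5/13 7; 0 0 0 1]
T5·…·T1 = [1 0 0 -2; 0 -5/13 12/13 -8; 0 12/13 5/13 -7; 0 0 0 1]
T6·…·T1 = [1 0 0 -2; 0 63/65 -16/65 -4/5; 0 -16/65 -63/65 53/5; 0 0 0 1]

T = [1 0 0 -2; 0 63/65 -16/65 -4/5; 0 -16/65 -63/65 53/5; 0 0 0 1]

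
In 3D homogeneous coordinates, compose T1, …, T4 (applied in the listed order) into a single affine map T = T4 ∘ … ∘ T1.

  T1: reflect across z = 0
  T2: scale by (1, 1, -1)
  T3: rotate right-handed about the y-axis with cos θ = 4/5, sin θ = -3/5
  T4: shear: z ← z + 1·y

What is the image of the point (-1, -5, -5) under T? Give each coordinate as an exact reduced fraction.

T1 reflect across z = 0: (-1, -5, -5) → (-1, -5, 5)
T2 scale by (1, 1, -1): (-1, -5, 5) → (-1, -5, -5)
T3 rotate right-handed about the y-axis with cos θ = 4/5, sin θ = -3/5: (-1, -5, -5) → (11/5, -5, -23/5)
T4 shear: z ← z + 1·y: (11/5, -5, -23/5) → (11/5, -5, -48/5)

T(p) = (11/5, -5, -48/5)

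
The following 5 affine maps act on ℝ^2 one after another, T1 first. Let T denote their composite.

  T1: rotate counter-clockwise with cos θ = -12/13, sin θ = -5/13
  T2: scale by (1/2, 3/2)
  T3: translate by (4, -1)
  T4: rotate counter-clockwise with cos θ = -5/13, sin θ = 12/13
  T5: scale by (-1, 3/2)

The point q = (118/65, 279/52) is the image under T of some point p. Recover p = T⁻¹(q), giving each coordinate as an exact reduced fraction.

p = (-1/3, -4/5)

T1 = [-12/13 5/13 0; -5/13 -12/13 0; 0 0 1]
T2·T1 = [-6/13 5/26 0; -15/26 -18/13 0; 0 0 1]
T3·…·T1 = [-6/13 5/26 4; -15/26 -18/13 -1; 0 0 1]
T4·…·T1 = [120/169 407/338 -8/13; -69/338 120/169 53/13; 0 0 1]
T5·…·T1 = [-120/169 -407/338 8/13; -207/676 180/169 159/26; 0 0 1]
det M = -9/8; M⁻¹ = [-160/169 -1628/1521 278/39; -46/169 320/507 -48/13; 0 0 1]
M⁻¹ · (118/65, 279/52)ᵀ = (-1/3, -4/5)ᵀ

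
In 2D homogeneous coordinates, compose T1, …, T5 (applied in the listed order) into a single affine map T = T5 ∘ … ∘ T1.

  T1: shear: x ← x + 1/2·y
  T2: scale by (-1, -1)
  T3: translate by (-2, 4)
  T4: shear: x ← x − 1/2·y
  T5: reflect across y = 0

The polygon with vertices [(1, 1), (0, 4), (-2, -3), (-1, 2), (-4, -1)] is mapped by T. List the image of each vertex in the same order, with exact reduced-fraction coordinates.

T1 shear: x ← x + 1/2·y: (1, 1) → (3/2, 1); (0, 4) → (2, 4); (-2, -3) → (-7/2, -3); (-1, 2) → (0, 2); (-4, -1) → (-9/2, -1)
T2 scale by (-1, -1): (3/2, 1) → (-3/2, -1); (2, 4) → (-2, -4); (-7/2, -3) → (7/2, 3); (0, 2) → (0, -2); (-9/2, -1) → (9/2, 1)
T3 translate by (-2, 4): (-3/2, -1) → (-7/2, 3); (-2, -4) → (-4, 0); (7/2, 3) → (3/2, 7); (0, -2) → (-2, 2); (9/2, 1) → (5/2, 5)
T4 shear: x ← x − 1/2·y: (-7/2, 3) → (-5, 3); (-4, 0) → (-4, 0); (3/2, 7) → (-2, 7); (-2, 2) → (-3, 2); (5/2, 5) → (0, 5)
T5 reflect across y = 0: (-5, 3) → (-5, -3); (-4, 0) → (-4, 0); (-2, 7) → (-2, -7); (-3, 2) → (-3, -2); (0, 5) → (0, -5)

image vertices: (-5, -3), (-4, 0), (-2, -7), (-3, -2), (0, -5)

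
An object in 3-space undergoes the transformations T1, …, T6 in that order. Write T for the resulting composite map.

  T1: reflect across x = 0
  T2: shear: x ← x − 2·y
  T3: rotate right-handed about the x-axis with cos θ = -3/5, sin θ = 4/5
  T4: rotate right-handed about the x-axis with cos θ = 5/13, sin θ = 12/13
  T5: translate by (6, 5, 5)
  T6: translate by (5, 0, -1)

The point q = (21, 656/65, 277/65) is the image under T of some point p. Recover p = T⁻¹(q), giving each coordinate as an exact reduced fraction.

T1 = [-1 0 0 0; 0 1 0 0; 0 0 1 0; 0 0 0 1]
T2·T1 = [-1 -2 0 0; 0 1 0 0; 0 0 1 0; 0 0 0 1]
T3·…·T1 = [-1 -2 0 0; 0 -3/5 -4/5 0; 0 4/5 -3/5 0; 0 0 0 1]
T4·…·T1 = [-1 -2 0 0; 0 -63/65 16/65 0; 0 -16/65 -63/65 0; 0 0 0 1]
T5·…·T1 = [-1 -2 0 6; 0 -63/65 16/65 5; 0 -16/65 -63/65 5; 0 0 0 1]
T6·…·T1 = [-1 -2 0 11; 0 -63/65 16/65 5; 0 -16/65 -63/65 4; 0 0 0 1]
det M = -1; M⁻¹ = [-1 126/65 32/65 -43/65; 0 -63/65 -16/65 379/65; 0 16/65 -63/65 172/65; 0 0 0 1]
M⁻¹ · (21, 656/65, 277/65)ᵀ = (0, -5, 1)ᵀ

p = (0, -5, 1)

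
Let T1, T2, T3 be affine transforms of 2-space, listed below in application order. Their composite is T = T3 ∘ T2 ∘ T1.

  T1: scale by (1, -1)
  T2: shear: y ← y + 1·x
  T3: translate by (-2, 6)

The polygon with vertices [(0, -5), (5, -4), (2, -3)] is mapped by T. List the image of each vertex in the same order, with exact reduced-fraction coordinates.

T1 scale by (1, -1): (0, -5) → (0, 5); (5, -4) → (5, 4); (2, -3) → (2, 3)
T2 shear: y ← y + 1·x: (0, 5) → (0, 5); (5, 4) → (5, 9); (2, 3) → (2, 5)
T3 translate by (-2, 6): (0, 5) → (-2, 11); (5, 9) → (3, 15); (2, 5) → (0, 11)

image vertices: (-2, 11), (3, 15), (0, 11)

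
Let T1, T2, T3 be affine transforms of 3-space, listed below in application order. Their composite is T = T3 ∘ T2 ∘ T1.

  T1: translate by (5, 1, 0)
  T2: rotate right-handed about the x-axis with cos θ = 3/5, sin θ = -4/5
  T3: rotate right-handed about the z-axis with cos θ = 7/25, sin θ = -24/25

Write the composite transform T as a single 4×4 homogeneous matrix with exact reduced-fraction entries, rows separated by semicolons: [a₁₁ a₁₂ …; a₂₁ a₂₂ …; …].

T1 = [1 0 0 5; 0 1 0 1; 0 0 1 0; 0 0 0 1]
T2·T1 = [1 0 0 5; 0 3/5 4/5 3/5; 0 -4/5 3/5 -4/5; 0 0 0 1]
T3·…·T1 = [7/25 72/125 96/125 247/125; -24/25 21/125 28/125 -579/125; 0 -4/5 3/5 -4/5; 0 0 0 1]

T = [7/25 72/125 96/125 247/125; -24/25 21/125 28/125 -579/125; 0 -4/5 3/5 -4/5; 0 0 0 1]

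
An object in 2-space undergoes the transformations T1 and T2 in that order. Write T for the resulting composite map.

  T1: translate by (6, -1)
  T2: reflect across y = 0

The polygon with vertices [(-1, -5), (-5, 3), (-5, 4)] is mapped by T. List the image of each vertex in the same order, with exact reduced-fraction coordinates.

image vertices: (5, 6), (1, -2), (1, -3)

T1 translate by (6, -1): (-1, -5) → (5, -6); (-5, 3) → (1, 2); (-5, 4) → (1, 3)
T2 reflect across y = 0: (5, -6) → (5, 6); (1, 2) → (1, -2); (1, 3) → (1, -3)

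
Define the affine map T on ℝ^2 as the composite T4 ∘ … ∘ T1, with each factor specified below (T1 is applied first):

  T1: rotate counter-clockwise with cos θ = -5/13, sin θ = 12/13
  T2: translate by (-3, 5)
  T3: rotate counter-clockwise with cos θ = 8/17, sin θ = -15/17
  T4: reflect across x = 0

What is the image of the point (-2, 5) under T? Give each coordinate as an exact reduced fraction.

T1 rotate counter-clockwise with cos θ = -5/13, sin θ = 12/13: (-2, 5) → (-50/13, -49/13)
T2 translate by (-3, 5): (-50/13, -49/13) → (-89/13, 16/13)
T3 rotate counter-clockwise with cos θ = 8/17, sin θ = -15/17: (-89/13, 16/13) → (-472/221, 1463/221)
T4 reflect across x = 0: (-472/221, 1463/221) → (472/221, 1463/221)

T(p) = (472/221, 1463/221)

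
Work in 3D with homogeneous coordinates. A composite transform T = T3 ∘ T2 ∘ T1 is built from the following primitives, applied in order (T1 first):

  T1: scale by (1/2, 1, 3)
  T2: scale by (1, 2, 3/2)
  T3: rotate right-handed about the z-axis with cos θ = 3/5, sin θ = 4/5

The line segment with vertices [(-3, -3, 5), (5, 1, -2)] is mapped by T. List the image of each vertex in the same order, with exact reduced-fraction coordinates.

T1 scale by (1/2, 1, 3): (-3, -3, 5) → (-3/2, -3, 15); (5, 1, -2) → (5/2, 1, -6)
T2 scale by (1, 2, 3/2): (-3/2, -3, 15) → (-3/2, -6, 45/2); (5/2, 1, -6) → (5/2, 2, -9)
T3 rotate right-handed about the z-axis with cos θ = 3/5, sin θ = 4/5: (-3/2, -6, 45/2) → (39/10, -24/5, 45/2); (5/2, 2, -9) → (-1/10, 16/5, -9)

image vertices: (39/10, -24/5, 45/2), (-1/10, 16/5, -9)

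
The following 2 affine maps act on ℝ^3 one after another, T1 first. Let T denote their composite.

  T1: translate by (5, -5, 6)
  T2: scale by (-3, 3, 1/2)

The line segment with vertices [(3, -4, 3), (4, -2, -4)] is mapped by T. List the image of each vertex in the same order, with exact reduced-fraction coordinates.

T1 translate by (5, -5, 6): (3, -4, 3) → (8, -9, 9); (4, -2, -4) → (9, -7, 2)
T2 scale by (-3, 3, 1/2): (8, -9, 9) → (-24, -27, 9/2); (9, -7, 2) → (-27, -21, 1)

image vertices: (-24, -27, 9/2), (-27, -21, 1)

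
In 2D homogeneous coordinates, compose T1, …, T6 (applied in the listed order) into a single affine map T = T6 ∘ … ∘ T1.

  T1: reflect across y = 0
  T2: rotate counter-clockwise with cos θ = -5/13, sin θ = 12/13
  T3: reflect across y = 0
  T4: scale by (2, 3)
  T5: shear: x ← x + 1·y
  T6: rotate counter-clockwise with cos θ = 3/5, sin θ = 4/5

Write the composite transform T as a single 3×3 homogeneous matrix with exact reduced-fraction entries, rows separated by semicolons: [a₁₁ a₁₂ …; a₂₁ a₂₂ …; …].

T1 = [1 0 0; 0 -1 0; 0 0 1]
T2·T1 = [-5/13 12/13 0; 12/13 5/13 0; 0 0 1]
T3·…·T1 = [-5/13 12/13 0; -12/13 -5/13 0; 0 0 1]
T4·…·T1 = [-10/13 24/13 0; -36/13 -15/13 0; 0 0 1]
T5·…·T1 = [-46/13 9/13 0; -36/13 -15/13 0; 0 0 1]
T6·…·T1 = [6/65 87/65 0; -292/65 -9/65 0; 0 0 1]

T = [6/65 87/65 0; -292/65 -9/65 0; 0 0 1]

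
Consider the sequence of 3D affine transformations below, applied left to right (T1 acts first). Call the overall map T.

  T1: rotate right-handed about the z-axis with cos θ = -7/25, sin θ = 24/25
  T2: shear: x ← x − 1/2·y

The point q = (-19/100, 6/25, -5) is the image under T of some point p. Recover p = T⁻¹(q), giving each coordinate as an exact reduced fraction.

T1 = [-7/25 -24/25 0 0; 24/25 -7/25 0 0; 0 0 1 0; 0 0 0 1]
T2·T1 = [-19/25 -41/50 0 0; 24/25 -7/25 0 0; 0 0 1 0; 0 0 0 1]
det M = 1; M⁻¹ = [-7/25 41/50 0 0; -24/25 -19/25 0 0; 0 0 1 0; 0 0 0 1]
M⁻¹ · (-19/100, 6/25, -5)ᵀ = (1/4, 0, -5)ᵀ

p = (1/4, 0, -5)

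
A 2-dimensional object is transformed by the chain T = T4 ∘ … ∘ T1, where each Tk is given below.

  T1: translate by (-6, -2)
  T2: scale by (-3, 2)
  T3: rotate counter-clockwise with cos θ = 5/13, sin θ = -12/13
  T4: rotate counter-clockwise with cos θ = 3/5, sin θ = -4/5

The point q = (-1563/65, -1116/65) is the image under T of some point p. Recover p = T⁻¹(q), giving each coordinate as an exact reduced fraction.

p = (-3, -4)

T1 = [1 0 -6; 0 1 -2; 0 0 1]
T2·T1 = [-3 0 18; 0 2 -4; 0 0 1]
T3·…·T1 = [-15/13 24/13 42/13; 36/13 10/13 -236/13; 0 0 1]
T4·…·T1 = [99/65 112/65 -818/65; 168/65 -66/65 -876/65; 0 0 1]
det M = -6; M⁻¹ = [11/65 56/195 6; 28/65 -33/130 2; 0 0 1]
M⁻¹ · (-1563/65, -1116/65)ᵀ = (-3, -4)ᵀ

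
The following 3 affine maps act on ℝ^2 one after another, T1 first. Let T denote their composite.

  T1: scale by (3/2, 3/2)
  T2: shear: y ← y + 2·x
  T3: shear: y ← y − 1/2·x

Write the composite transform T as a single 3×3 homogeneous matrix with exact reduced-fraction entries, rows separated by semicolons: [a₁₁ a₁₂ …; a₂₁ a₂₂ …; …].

T = [3/2 0 0; 9/4 3/2 0; 0 0 1]

T1 = [3/2 0 0; 0 3/2 0; 0 0 1]
T2·T1 = [3/2 0 0; 3 3/2 0; 0 0 1]
T3·…·T1 = [3/2 0 0; 9/4 3/2 0; 0 0 1]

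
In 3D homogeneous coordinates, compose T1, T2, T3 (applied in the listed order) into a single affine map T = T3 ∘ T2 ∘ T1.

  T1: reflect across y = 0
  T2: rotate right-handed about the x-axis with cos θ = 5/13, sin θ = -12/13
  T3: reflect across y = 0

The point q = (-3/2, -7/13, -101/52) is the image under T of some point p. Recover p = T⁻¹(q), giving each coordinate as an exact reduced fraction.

p = (-3/2, -2, -1/4)

T1 = [1 0 0 0; 0 -1 0 0; 0 0 1 0; 0 0 0 1]
T2·T1 = [1 0 0 0; 0 -5/13 12/13 0; 0 12/13 5/13 0; 0 0 0 1]
T3·…·T1 = [1 0 0 0; 0 5/13 -12/13 0; 0 12/13 5/13 0; 0 0 0 1]
det M = 1; M⁻¹ = [1 0 0 0; 0 5/13 12/13 0; 0 -12/13 5/13 0; 0 0 0 1]
M⁻¹ · (-3/2, -7/13, -101/52)ᵀ = (-3/2, -2, -1/4)ᵀ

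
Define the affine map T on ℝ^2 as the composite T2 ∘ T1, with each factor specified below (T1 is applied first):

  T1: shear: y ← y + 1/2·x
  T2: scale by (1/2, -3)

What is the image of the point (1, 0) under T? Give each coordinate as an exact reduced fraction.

T1 shear: y ← y + 1/2·x: (1, 0) → (1, 1/2)
T2 scale by (1/2, -3): (1, 1/2) → (1/2, -3/2)

T(p) = (1/2, -3/2)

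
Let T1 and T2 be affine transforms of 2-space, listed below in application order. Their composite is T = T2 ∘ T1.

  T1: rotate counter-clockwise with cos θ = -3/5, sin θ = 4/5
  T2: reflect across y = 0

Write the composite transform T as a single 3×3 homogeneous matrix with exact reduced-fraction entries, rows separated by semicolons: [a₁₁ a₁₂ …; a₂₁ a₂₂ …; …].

T = [-3/5 -4/5 0; -4/5 3/5 0; 0 0 1]

T1 = [-3/5 -4/5 0; 4/5 -3/5 0; 0 0 1]
T2·T1 = [-3/5 -4/5 0; -4/5 3/5 0; 0 0 1]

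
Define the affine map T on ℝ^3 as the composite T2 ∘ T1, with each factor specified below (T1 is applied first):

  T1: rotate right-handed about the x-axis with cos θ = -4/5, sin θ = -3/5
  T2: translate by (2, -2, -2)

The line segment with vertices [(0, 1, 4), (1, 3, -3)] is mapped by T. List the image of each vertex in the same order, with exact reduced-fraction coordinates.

T1 rotate right-handed about the x-axis with cos θ = -4/5, sin θ = -3/5: (0, 1, 4) → (0, 8/5, -19/5); (1, 3, -3) → (1, -21/5, 3/5)
T2 translate by (2, -2, -2): (0, 8/5, -19/5) → (2, -2/5, -29/5); (1, -21/5, 3/5) → (3, -31/5, -7/5)

image vertices: (2, -2/5, -29/5), (3, -31/5, -7/5)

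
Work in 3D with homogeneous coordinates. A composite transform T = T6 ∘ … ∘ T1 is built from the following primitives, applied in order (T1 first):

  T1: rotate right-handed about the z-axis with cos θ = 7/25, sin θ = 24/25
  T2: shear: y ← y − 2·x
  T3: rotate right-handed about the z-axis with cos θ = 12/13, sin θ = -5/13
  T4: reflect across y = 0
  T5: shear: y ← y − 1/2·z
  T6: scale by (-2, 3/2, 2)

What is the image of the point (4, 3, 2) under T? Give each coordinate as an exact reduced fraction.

T(p) = (-994/325, -1803/130, 4)

T1 rotate right-handed about the z-axis with cos θ = 7/25, sin θ = 24/25: (4, 3, 2) → (-44/25, 117/25, 2)
T2 shear: y ← y − 2·x: (-44/25, 117/25, 2) → (-44/25, 41/5, 2)
T3 rotate right-handed about the z-axis with cos θ = 12/13, sin θ = -5/13: (-44/25, 41/5, 2) → (497/325, 536/65, 2)
T4 reflect across y = 0: (497/325, 536/65, 2) → (497/325, -536/65, 2)
T5 shear: y ← y − 1/2·z: (497/325, -536/65, 2) → (497/325, -601/65, 2)
T6 scale by (-2, 3/2, 2): (497/325, -601/65, 2) → (-994/325, -1803/130, 4)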